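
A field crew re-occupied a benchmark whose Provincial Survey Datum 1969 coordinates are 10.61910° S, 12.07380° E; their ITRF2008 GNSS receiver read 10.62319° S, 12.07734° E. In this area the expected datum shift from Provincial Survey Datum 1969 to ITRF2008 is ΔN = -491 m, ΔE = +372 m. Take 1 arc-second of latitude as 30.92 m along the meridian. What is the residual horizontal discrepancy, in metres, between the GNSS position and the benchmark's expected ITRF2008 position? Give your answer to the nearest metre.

39 m

Observed coordinate differences: Δφ = -0.00409°, Δλ = +0.00354°.
Converting to metres (1° lat = 111312 m, cos φ = 0.982874): observed ΔN = -455.3 m, observed ΔE = 387.3 m.
Subtracting the expected shift leaves a residual of -455.3 − (-491) = 35.7 m north and 387.3 − (372) = 15.3 m east.
Residual distance = √(35.7² + 15.3²) = 38.9 m.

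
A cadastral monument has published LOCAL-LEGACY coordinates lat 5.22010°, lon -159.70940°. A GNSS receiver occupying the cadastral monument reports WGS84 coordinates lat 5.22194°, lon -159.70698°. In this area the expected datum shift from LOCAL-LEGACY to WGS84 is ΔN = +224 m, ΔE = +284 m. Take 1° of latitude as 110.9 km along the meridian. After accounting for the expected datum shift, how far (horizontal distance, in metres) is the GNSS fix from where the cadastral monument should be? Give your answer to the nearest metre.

26 m

Observed coordinate differences: Δφ = +0.00184°, Δλ = +0.00242°.
Converting to metres (1° lat = 110900 m, cos φ = 0.995853): observed ΔN = 204.1 m, observed ΔE = 267.3 m.
Subtracting the expected shift leaves a residual of 204.1 − (224) = -19.9 m north and 267.3 − (284) = -16.7 m east.
Residual distance = √((-19.9)² + (-16.7)²) = 26.0 m.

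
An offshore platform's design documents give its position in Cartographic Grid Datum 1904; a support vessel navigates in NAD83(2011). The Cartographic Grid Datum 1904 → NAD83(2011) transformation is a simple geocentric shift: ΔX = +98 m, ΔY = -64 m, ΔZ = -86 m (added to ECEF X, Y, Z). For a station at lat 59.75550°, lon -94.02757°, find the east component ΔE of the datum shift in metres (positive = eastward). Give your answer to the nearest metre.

ΔE = 102 m

At φ = 59.75550°, λ = -94.02757°: sin φ = 0.863884, cos φ = 0.503691, sin λ = -0.997530, cos λ = -0.070236.
ΔE = −sin λ·ΔX + cos λ·ΔY = −(-0.997530)·(98) + (-0.070236)·(-64) = 102.25 m.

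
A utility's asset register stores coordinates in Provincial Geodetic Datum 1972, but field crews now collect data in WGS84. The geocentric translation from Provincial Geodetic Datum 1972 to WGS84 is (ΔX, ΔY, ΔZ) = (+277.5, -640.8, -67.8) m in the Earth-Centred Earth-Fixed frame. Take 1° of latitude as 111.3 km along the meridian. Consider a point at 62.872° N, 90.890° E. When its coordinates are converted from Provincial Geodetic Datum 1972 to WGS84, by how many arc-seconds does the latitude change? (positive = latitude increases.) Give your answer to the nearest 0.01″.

Δφ = 17.57″

sin φ = 0.889990, cos φ = 0.455980, sin λ = 0.999879, cos λ = -0.015533.
North component: ΔN = −sin φ cos λ·ΔX − sin φ sin λ·ΔY + cos φ·ΔZ = −(0.889990)(-0.015533)(277.5) − (0.889990)(0.999879)(-640.8) + (0.455980)(-67.8) = 543.16 m.
1° of latitude spans 111300 m, so Δφ = 543.16 / 111300 × 3600 = 17.568″.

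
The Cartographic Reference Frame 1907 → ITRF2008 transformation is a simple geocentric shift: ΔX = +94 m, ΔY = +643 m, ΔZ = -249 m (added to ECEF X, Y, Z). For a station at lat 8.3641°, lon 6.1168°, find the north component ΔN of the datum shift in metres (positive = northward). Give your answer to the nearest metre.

The local north axis is (−sin φ cos λ, −sin φ sin λ, cos φ), giving ΔN = -13.596 − 9.966 − 246.352 = -269.91 m.

ΔN = -270 m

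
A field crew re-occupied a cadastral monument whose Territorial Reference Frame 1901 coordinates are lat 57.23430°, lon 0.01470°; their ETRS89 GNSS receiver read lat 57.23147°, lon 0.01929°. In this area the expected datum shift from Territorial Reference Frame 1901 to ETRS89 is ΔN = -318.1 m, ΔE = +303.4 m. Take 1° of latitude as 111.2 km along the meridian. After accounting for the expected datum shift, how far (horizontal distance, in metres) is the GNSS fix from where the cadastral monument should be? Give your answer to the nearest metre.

27 m

Observed coordinate differences: Δφ = -0.00283°, Δλ = +0.00459°.
Converting to metres (1° lat = 111200 m, cos φ = 0.541205): observed ΔN = -314.7 m, observed ΔE = 276.2 m.
Subtracting the expected shift leaves a residual of -314.7 − (-318.1) = 3.4 m north and 276.2 − (303.4) = -27.2 m east.
Residual distance = √(3.4² + (-27.2)²) = 27.4 m.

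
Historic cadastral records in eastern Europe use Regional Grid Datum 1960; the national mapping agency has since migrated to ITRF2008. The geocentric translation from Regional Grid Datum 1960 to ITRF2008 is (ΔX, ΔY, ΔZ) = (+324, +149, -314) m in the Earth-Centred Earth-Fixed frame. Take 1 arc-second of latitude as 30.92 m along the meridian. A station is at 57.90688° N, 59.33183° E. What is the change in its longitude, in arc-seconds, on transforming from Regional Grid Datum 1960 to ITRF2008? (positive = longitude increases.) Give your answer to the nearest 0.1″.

Δλ = -12.3″

sin φ = 0.847186, cos φ = 0.531297, sin λ = 0.860136, cos λ = 0.510065.
East component: ΔE = −sin λ·ΔX + cos λ·ΔY = −(0.860136)(324) + (0.510065)(149) = -202.68 m.
1° of latitude spans 3600 × 30.92 = 111312 m; at latitude φ, 1° of longitude spans that × cos φ = 59139.7 m, so Δλ = -202.68 / 59139.7 × 3600 = -12.338″.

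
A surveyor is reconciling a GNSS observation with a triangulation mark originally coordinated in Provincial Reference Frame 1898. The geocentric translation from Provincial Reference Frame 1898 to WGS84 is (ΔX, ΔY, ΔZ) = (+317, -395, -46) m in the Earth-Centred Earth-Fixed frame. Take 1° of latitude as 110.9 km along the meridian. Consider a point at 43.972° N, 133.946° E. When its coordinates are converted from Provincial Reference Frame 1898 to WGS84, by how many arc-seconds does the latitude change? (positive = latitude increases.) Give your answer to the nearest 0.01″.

sin φ = 0.694307, cos φ = 0.719679, sin λ = 0.719994, cos λ = -0.693980.
North component: ΔN = −sin φ cos λ·ΔX − sin φ sin λ·ΔY + cos φ·ΔZ = −(0.694307)(-0.693980)(317) − (0.694307)(0.719994)(-395) + (0.719679)(-46) = 317.10 m.
1° of latitude spans 110900 m, so Δφ = 317.10 / 110900 × 3600 = 10.293″.

Δφ = 10.29″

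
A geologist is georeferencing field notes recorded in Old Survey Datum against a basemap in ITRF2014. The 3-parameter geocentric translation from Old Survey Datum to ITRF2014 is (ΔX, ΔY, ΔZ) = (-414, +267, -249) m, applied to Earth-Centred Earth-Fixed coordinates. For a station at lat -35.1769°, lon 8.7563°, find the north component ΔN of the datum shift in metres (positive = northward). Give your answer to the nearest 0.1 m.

The local north axis is (−sin φ cos λ, −sin φ sin λ, cos φ), giving ΔN = -235.727 + 23.416 − 203.527 = -415.84 m.

ΔN = -415.8 m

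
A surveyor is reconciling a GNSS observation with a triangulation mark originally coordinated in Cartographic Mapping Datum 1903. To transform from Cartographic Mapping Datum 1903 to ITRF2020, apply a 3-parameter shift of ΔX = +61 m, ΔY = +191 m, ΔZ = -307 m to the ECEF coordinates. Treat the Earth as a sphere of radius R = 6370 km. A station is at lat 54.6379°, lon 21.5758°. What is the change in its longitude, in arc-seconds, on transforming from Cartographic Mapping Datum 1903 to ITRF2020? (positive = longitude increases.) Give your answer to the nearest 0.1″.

sin φ = 0.815511, cos φ = 0.578742, sin λ = 0.367732, cos λ = 0.929932.
East component: ΔE = −sin λ·ΔX + cos λ·ΔY = −(0.367732)(61) + (0.929932)(191) = 155.19 m.
1° of latitude spans πR/180 = 111177 m; at latitude φ, 1° of longitude spans that × cos φ = 64343.1 m, so Δλ = 155.19 / 64343.1 × 3600 = 8.683″.

Δλ = 8.7″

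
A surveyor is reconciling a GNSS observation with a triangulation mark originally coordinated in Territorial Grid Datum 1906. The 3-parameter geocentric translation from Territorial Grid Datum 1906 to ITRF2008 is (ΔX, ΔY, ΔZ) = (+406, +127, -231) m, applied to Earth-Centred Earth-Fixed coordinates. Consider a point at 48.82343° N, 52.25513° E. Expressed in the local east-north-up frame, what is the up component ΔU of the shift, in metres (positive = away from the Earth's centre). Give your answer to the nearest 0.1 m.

ΔU = 55.9 m

At φ = 48.82343°, λ = 52.25513°: sin φ = 0.752684, cos φ = 0.658382, sin λ = 0.790744, cos λ = 0.612146.
ΔU = cos φ cos λ·ΔX + cos φ sin λ·ΔY + sin φ·ΔZ = (0.658382)(0.612146)(406) + (0.658382)(0.790744)(127) + (0.752684)(-231) = 55.88 m.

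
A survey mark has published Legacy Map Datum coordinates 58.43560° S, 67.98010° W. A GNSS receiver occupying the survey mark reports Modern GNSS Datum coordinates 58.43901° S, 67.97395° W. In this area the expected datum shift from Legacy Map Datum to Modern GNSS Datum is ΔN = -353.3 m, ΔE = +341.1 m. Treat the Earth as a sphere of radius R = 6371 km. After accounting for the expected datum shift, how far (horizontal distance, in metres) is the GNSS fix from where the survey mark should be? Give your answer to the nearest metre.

31 m

Observed coordinate differences: Δφ = -0.00341°, Δλ = +0.00615°.
Converting to metres (1° lat = 111195 m, cos φ = 0.523457): observed ΔN = -379.2 m, observed ΔE = 358.0 m.
Subtracting the expected shift leaves a residual of -379.2 − (-353.3) = -25.9 m north and 358.0 − (341.1) = 16.9 m east.
Residual distance = √((-25.9)² + 16.9²) = 30.9 m.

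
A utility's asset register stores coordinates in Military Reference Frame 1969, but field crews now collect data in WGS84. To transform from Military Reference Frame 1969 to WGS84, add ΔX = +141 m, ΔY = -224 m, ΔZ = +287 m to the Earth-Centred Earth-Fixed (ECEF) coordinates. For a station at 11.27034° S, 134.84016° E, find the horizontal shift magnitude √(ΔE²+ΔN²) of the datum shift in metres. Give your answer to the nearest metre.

238 m

The local east axis at (φ, λ) is (−sin λ, cos λ, 0), so ΔE = −sin(134.84016°)·141 + cos(134.84016°)·(-224) = 57.97 m.
The local north axis is (−sin φ cos λ, −sin φ sin λ, cos φ), giving ΔN = -19.431 − 31.042 + 281.465 = 230.99 m.
Horizontal magnitude = √(ΔE² + ΔN²) = √(57.97² + 230.99²) = 238.16 m.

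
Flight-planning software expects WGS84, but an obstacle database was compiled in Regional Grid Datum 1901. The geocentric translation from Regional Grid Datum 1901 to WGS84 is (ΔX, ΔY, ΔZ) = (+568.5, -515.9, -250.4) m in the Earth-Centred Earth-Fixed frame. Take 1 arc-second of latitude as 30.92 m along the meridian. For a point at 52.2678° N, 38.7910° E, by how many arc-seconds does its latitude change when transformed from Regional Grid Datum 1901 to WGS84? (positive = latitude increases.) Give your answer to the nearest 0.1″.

Δφ = -8.0″

sin φ = 0.790880, cos φ = 0.611972, sin λ = 0.626481, cos λ = 0.779436.
North component: ΔN = −sin φ cos λ·ΔX − sin φ sin λ·ΔY + cos φ·ΔZ = −(0.790880)(0.779436)(568.5) − (0.790880)(0.626481)(-515.9) + (0.611972)(-250.4) = -248.07 m.
1° of latitude spans 3600 × 30.92 = 111312 m, so Δφ = -248.07 / 111312 × 3600 = -8.023″.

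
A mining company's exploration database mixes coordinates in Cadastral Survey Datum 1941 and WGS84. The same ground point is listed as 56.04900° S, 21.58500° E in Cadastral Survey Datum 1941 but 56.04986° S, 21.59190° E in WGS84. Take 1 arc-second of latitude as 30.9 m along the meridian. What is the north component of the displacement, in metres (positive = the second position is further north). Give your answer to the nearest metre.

Δφ = -56.04986° − -56.04900° = -0.00086°; Δλ = 21.59190° − 21.58500° = +0.00690°.
1° of latitude = 3600 × 30.90 = 111240 m.
ΔN = Δφ × 111240 = -95.7 m; ΔE = Δλ × 111240 × cos(-56.04900°) = +0.00690 × 111240 × 0.558484 = 428.7 m.

ΔN = -96 m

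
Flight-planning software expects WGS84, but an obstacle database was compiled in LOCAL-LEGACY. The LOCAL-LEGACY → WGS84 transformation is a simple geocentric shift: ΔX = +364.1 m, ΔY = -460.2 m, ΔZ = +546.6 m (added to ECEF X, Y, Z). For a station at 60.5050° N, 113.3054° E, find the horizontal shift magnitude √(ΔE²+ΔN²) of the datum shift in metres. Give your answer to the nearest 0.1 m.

At φ = 60.5050°, λ = 113.3054°: sin φ = 0.870399, cos φ = 0.492348, sin λ = 0.918409, cos λ = -0.395632.
ΔE = −sin λ·ΔX + cos λ·ΔY = −(0.918409)·(364.1) + (-0.395632)·(-460.2) = -152.32 m.
ΔN = −sin φ cos λ·ΔX − sin φ sin λ·ΔY + cos φ·ΔZ = −(0.870399)(-0.395632)(364.1) − (0.870399)(0.918409)(-460.2) + (0.492348)(546.6) = 762.37 m.
Horizontal magnitude = √(ΔE² + ΔN²) = √((-152.32)² + 762.37²) = 777.44 m.

777.4 m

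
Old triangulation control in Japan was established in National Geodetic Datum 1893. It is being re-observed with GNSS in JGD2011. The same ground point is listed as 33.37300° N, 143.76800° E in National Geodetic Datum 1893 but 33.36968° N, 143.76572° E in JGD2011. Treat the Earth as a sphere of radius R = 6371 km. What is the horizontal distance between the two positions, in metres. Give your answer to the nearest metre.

426 m

Δφ = 33.36968° − 33.37300° = -0.00332°; Δλ = 143.76572° − 143.76800° = -0.00228°.
1° along a meridian = πR/180 = 111195 m.
ΔN = Δφ × 111195 = -369.2 m; ΔE = Δλ × 111195 × cos(33.37300°) = -0.00228 × 111195 × 0.835107 = -211.7 m.
Distance = √(ΔE² + ΔN²) = √((-211.7)² + (-369.2)²) = 425.6 m.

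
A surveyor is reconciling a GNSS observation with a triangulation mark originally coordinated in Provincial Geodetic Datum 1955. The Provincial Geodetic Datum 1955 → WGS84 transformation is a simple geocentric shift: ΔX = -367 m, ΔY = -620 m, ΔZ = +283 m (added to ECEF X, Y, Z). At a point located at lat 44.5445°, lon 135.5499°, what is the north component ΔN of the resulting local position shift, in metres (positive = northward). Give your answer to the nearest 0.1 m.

At φ = 44.5445°, λ = 135.5499°: sin φ = 0.701463, cos φ = 0.712706, sin λ = 0.700288, cos λ = -0.713861.
ΔN = −sin φ cos λ·ΔX − sin φ sin λ·ΔY + cos φ·ΔZ = −(0.701463)(-0.713861)(-367) − (0.701463)(0.700288)(-620) + (0.712706)(283) = 322.48 m.

ΔN = 322.5 m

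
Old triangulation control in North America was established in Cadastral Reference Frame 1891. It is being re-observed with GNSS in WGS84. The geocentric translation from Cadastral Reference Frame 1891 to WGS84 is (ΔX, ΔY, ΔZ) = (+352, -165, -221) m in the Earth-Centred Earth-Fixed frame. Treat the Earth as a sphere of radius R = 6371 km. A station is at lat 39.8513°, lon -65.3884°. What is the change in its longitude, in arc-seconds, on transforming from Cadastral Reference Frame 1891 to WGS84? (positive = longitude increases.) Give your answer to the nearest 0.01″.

Δλ = 10.60″

sin φ = 0.640797, cos φ = 0.767710, sin λ = -0.909152, cos λ = 0.416465.
East component: ΔE = −sin λ·ΔX + cos λ·ΔY = −(-0.909152)(352) + (0.416465)(-165) = 251.30 m.
1° of latitude spans πR/180 = 111195 m; at latitude φ, 1° of longitude spans that × cos φ = 85365.5 m, so Δλ = 251.30 / 85365.5 × 3600 = 10.598″.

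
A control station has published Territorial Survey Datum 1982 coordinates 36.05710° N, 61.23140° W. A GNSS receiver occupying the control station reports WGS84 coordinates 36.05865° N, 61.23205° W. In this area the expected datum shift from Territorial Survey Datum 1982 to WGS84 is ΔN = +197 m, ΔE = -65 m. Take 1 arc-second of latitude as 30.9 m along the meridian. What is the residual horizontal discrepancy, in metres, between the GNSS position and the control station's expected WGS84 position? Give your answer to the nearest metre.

Observed coordinate differences: Δφ = +0.00155°, Δλ = -0.00065°.
Converting to metres (1° lat = 111240 m, cos φ = 0.808431): observed ΔN = 172.4 m, observed ΔE = -58.5 m.
Subtracting the expected shift leaves a residual of 172.4 − (197) = -24.6 m north and -58.5 − (-65) = 6.5 m east.
Residual distance = √((-24.6)² + 6.5²) = 25.4 m.

25 m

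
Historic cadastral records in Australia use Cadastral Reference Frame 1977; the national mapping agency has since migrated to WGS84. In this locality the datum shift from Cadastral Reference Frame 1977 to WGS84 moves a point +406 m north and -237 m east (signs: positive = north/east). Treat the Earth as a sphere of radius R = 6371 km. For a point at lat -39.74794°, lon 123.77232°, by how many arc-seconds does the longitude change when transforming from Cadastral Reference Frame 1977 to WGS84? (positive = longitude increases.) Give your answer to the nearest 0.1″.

At latitude -39.74794°, cos φ = 0.768865.
One radian of longitude at latitude φ spans R cos φ, so Δλ = ΔE / (R cos φ) = -237.0 / (6371000 × 0.768865) = -4.8383e-05 rad = -9.980″.

Δλ = -10.0″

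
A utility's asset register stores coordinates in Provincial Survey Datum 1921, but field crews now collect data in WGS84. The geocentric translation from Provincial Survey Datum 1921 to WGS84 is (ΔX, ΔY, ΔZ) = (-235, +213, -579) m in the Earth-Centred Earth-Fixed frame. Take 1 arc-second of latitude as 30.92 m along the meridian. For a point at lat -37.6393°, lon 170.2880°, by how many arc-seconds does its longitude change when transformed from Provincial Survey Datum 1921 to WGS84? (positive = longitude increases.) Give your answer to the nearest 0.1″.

sin φ = -0.610688, cos φ = 0.791871, sin λ = 0.168696, cos λ = -0.985668.
East component: ΔE = −sin λ·ΔX + cos λ·ΔY = −(0.168696)(-235) + (-0.985668)(213) = -170.30 m.
1° of latitude spans 3600 × 30.92 = 111312 m; at latitude φ, 1° of longitude spans that × cos φ = 88144.7 m, so Δλ = -170.30 / 88144.7 × 3600 = -6.956″.

Δλ = -7.0″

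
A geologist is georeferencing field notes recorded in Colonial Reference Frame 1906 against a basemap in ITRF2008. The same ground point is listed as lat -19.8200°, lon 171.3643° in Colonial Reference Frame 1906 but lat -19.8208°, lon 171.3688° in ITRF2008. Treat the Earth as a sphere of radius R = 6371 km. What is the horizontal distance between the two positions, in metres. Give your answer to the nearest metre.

Δφ = -19.8208° − -19.8200° = -0.0008°; Δλ = 171.3688° − 171.3643° = +0.0045°.
1° along a meridian = πR/180 = 111195 m.
ΔN = Δφ × 111195 = -89.0 m; ΔE = Δλ × 111195 × cos(-19.8200°) = +0.0045 × 111195 × 0.940762 = 470.7 m.
Distance = √(ΔE² + ΔN²) = √(470.7² + (-89.0)²) = 479.1 m.

479 m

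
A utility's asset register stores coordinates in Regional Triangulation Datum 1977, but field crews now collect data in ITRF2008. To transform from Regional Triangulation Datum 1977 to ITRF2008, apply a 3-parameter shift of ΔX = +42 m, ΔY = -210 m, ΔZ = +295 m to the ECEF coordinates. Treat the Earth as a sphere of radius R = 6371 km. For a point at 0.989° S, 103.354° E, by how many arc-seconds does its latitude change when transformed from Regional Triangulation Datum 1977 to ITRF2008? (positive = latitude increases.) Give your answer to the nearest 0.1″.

Δφ = 9.4″

sin φ = -0.017260, cos φ = 0.999851, sin λ = 0.972962, cos λ = -0.230967.
North component: ΔN = −sin φ cos λ·ΔX − sin φ sin λ·ΔY + cos φ·ΔZ = −(-0.017260)(-0.230967)(42) − (-0.017260)(0.972962)(-210) + (0.999851)(295) = 291.26 m.
1° of latitude spans πR/180 = 111195 m, so Δφ = 291.26 / 111195 × 3600 = 9.430″.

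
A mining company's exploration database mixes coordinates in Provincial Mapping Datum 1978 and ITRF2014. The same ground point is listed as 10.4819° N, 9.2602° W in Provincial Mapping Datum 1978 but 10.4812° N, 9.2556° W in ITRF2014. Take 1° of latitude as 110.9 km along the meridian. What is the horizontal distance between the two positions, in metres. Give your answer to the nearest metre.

508 m

Δφ = 10.4812° − 10.4819° = -0.0007°; Δλ = -9.2556° − -9.2602° = +0.0046°.
ΔN = Δφ × 110900 = -77.6 m; ΔE = Δλ × 110900 × cos(10.4819°) = +0.0046 × 110900 × 0.983312 = 501.6 m.
Distance = √(ΔE² + ΔN²) = √(501.6² + (-77.6)²) = 507.6 m.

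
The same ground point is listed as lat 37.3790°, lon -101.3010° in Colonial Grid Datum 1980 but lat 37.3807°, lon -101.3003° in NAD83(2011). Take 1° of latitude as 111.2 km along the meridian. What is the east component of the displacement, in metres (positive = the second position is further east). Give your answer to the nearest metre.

ΔE = 62 m

Δφ = 37.3807° − 37.3790° = +0.0017°; Δλ = -101.3003° − -101.3010° = +0.0007°.
ΔN = Δφ × 111200 = 189.0 m; ΔE = Δλ × 111200 × cos(37.3790°) = +0.0007 × 111200 × 0.794637 = 61.9 m.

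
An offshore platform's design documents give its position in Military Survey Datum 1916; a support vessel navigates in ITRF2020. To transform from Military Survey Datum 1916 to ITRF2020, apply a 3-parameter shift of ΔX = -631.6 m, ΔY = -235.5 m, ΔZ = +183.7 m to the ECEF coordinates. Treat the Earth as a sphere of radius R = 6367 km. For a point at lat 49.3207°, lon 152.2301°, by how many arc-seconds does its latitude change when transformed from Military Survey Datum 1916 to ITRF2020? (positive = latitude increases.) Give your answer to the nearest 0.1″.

Δφ = -7.2″

sin φ = 0.758370, cos φ = 0.651824, sin λ = 0.465922, cos λ = -0.884826.
North component: ΔN = −sin φ cos λ·ΔX − sin φ sin λ·ΔY + cos φ·ΔZ = −(0.758370)(-0.884826)(-631.6) − (0.758370)(0.465922)(-235.5) + (0.651824)(183.7) = -220.87 m.
1° of latitude spans πR/180 = 111125 m, so Δφ = -220.87 / 111125 × 3600 = -7.155″.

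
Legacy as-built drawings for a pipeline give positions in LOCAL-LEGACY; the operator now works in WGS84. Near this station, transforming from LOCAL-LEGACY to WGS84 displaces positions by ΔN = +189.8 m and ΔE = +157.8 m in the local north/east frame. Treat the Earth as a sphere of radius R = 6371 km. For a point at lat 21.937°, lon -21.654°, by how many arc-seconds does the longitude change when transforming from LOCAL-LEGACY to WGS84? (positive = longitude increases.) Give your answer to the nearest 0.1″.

Δλ = 5.5″

At latitude 21.937°, cos φ = 0.927595.
One radian of longitude at latitude φ spans R cos φ, so Δλ = ΔE / (R cos φ) = 157.8 / (6371000 × 0.927595) = 2.6702e-05 rad = 5.508″.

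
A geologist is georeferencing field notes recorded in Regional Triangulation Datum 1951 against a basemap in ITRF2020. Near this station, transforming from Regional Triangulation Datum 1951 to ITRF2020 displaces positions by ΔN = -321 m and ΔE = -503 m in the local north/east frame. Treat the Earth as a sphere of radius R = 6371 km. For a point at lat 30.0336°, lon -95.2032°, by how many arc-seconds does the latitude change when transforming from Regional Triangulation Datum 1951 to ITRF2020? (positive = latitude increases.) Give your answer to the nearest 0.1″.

On a sphere of radius R, 1 rad of latitude = R, so Δφ = ΔN / R = -321.0 / 6371000 = -5.0385e-05 rad = -10.393″.

Δφ = -10.4″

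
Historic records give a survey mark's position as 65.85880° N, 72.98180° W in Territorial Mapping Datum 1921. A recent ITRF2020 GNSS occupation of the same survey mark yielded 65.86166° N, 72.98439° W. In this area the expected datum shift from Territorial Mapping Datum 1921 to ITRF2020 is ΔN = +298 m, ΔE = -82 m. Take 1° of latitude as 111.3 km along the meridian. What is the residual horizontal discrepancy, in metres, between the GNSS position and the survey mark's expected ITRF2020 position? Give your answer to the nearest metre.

41 m

Observed coordinate differences: Δφ = +0.00286°, Δλ = -0.00259°.
Converting to metres (1° lat = 111300 m, cos φ = 0.408987): observed ΔN = 318.3 m, observed ΔE = -117.9 m.
Subtracting the expected shift leaves a residual of 318.3 − (298) = 20.3 m north and -117.9 − (-82) = -35.9 m east.
Residual distance = √(20.3² + (-35.9)²) = 41.2 m.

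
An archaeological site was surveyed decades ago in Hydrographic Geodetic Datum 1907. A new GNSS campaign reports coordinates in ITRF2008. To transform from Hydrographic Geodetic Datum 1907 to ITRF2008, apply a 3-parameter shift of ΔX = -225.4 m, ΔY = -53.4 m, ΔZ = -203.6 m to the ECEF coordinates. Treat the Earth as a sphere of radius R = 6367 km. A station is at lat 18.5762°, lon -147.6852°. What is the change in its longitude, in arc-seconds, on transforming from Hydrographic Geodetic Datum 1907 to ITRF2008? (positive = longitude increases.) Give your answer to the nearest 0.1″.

Δλ = -2.6″

sin φ = 0.318566, cos φ = 0.947901, sin λ = -0.534571, cos λ = -0.845124.
East component: ΔE = −sin λ·ΔX + cos λ·ΔY = −(-0.534571)(-225.4) + (-0.845124)(-53.4) = -75.36 m.
1° of latitude spans πR/180 = 111125 m; at latitude φ, 1° of longitude spans that × cos φ = 105335.6 m, so Δλ = -75.36 / 105335.6 × 3600 = -2.576″.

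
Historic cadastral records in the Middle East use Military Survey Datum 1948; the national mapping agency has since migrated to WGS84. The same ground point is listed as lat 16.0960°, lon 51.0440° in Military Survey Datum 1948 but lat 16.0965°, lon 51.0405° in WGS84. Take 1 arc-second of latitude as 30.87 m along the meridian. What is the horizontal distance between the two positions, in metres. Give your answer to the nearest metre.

Δφ = 16.0965° − 16.0960° = +0.0005°; Δλ = 51.0405° − 51.0440° = -0.0035°.
1° of latitude = 3600 × 30.87 = 111132 m.
ΔN = Δφ × 111132 = 55.6 m; ΔE = Δλ × 111132 × cos(16.0960°) = -0.0035 × 111132 × 0.960799 = -373.7 m.
Distance = √(ΔE² + ΔN²) = √((-373.7)² + 55.6²) = 377.8 m.

378 m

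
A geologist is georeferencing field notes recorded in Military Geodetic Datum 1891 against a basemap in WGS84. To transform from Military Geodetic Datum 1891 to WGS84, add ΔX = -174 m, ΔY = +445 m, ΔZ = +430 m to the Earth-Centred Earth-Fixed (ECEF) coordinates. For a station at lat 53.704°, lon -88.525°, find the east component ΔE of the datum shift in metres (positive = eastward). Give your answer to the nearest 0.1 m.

The local east axis at (φ, λ) is (−sin λ, cos λ, 0), so ΔE = −sin(-88.525°)·(-174) + cos(-88.525°)·445 = -162.49 m.

ΔE = -162.5 m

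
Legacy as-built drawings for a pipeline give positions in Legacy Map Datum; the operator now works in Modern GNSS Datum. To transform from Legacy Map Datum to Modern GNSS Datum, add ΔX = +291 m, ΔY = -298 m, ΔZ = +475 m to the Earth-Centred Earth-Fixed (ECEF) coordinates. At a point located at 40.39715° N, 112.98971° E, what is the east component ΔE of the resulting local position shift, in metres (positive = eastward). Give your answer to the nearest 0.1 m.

The local east axis at (φ, λ) is (−sin λ, cos λ, 0), so ΔE = −sin(112.98971°)·291 + cos(112.98971°)·(-298) = -151.50 m.

ΔE = -151.5 m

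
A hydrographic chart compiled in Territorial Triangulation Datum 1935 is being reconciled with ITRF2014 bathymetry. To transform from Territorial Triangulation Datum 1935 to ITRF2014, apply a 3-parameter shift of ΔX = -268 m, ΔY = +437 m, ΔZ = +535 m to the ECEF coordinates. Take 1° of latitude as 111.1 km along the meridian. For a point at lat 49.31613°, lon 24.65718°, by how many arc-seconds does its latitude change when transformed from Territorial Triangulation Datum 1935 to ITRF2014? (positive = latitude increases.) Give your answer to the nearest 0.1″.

sin φ = 0.758318, cos φ = 0.651885, sin λ = 0.417188, cos λ = 0.908820.
North component: ΔN = −sin φ cos λ·ΔX − sin φ sin λ·ΔY + cos φ·ΔZ = −(0.758318)(0.908820)(-268) − (0.758318)(0.417188)(437) + (0.651885)(535) = 395.21 m.
1° of latitude spans 111100 m, so Δφ = 395.21 / 111100 × 3600 = 12.806″.

Δφ = 12.8″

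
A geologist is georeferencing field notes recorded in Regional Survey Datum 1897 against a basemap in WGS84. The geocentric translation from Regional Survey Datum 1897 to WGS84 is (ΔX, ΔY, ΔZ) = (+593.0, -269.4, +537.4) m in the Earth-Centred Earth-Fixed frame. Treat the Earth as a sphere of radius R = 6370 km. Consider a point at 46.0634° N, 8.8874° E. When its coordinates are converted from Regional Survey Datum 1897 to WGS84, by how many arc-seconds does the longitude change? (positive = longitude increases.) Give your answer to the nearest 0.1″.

sin φ = 0.720108, cos φ = 0.693862, sin λ = 0.154493, cos λ = 0.987994.
East component: ΔE = −sin λ·ΔX + cos λ·ΔY = −(0.154493)(593.0) + (0.987994)(-269.4) = -357.78 m.
1° of latitude spans πR/180 = 111177 m; at latitude φ, 1° of longitude spans that × cos φ = 77141.8 m, so Δλ = -357.78 / 77141.8 × 3600 = -16.697″.

Δλ = -16.7″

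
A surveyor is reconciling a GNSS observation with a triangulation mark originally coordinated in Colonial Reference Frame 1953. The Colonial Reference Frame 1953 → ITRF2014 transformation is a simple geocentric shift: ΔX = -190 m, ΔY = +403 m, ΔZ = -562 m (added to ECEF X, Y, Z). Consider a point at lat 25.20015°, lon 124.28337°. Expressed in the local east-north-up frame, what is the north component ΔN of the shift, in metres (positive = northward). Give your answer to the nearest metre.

At φ = 25.20015°, λ = 124.28337°: sin φ = 0.425782, cos φ = 0.904826, sin λ = 0.826262, cos λ = -0.563286.
ΔN = −sin φ cos λ·ΔX − sin φ sin λ·ΔY + cos φ·ΔZ = −(0.425782)(-0.563286)(-190) − (0.425782)(0.826262)(403) + (0.904826)(-562) = -695.86 m.

ΔN = -696 m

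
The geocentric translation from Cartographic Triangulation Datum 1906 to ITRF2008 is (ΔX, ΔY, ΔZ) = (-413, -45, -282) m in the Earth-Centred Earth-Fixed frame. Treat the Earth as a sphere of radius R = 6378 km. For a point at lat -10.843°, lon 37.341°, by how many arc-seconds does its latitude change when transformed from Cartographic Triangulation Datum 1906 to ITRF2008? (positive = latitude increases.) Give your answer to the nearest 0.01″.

sin φ = -0.188118, cos φ = 0.982146, sin λ = 0.606557, cos λ = 0.795040.
North component: ΔN = −sin φ cos λ·ΔX − sin φ sin λ·ΔY + cos φ·ΔZ = −(-0.188118)(0.795040)(-413) − (-0.188118)(0.606557)(-45) + (0.982146)(-282) = -343.87 m.
1° of latitude spans πR/180 = 111317 m, so Δφ = -343.87 / 111317 × 3600 = -11.121″.

Δφ = -11.12″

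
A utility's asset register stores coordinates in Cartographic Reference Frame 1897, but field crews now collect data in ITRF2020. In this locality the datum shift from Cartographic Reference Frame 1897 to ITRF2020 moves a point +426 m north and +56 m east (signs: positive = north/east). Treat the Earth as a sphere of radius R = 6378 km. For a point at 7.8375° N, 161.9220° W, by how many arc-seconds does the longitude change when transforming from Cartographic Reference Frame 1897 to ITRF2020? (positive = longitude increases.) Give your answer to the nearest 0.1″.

Δλ = 1.8″

At latitude 7.8375°, cos φ = 0.990659.
One radian of longitude at latitude φ spans R cos φ, so Δλ = ΔE / (R cos φ) = 56.0 / (6378000 × 0.990659) = 8.8630e-06 rad = 1.828″.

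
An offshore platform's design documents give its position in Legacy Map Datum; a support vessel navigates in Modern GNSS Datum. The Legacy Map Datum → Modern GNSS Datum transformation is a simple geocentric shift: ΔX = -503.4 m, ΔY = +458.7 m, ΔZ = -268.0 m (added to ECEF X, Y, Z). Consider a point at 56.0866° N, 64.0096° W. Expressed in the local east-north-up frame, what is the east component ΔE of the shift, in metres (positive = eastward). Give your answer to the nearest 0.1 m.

ΔE = -251.5 m

The local east axis at (φ, λ) is (−sin λ, cos λ, 0), so ΔE = −sin(-64.0096°)·(-503.4) + cos(-64.0096°)·458.7 = -251.48 m.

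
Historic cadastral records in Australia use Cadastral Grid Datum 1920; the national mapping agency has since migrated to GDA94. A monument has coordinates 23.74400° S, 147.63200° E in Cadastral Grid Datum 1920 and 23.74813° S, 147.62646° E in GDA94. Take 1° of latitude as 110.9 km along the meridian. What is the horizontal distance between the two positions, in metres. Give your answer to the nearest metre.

Δφ = -23.74813° − -23.74400° = -0.00413°; Δλ = 147.62646° − 147.63200° = -0.00554°.
ΔN = Δφ × 110900 = -458.0 m; ΔE = Δλ × 110900 × cos(-23.74400°) = -0.00554 × 110900 × 0.915354 = -562.4 m.
Distance = √(ΔE² + ΔN²) = √((-562.4)² + (-458.0)²) = 725.3 m.

725 m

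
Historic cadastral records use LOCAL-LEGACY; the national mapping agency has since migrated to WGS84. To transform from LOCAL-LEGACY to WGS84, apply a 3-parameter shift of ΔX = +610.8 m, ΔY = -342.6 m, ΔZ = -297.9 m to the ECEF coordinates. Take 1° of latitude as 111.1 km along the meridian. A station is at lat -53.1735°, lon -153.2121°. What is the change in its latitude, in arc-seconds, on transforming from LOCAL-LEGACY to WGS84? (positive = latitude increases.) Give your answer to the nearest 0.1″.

Δφ = -15.9″

sin φ = -0.800454, cos φ = 0.599394, sin λ = -0.450689, cos λ = -0.892681.
North component: ΔN = −sin φ cos λ·ΔX − sin φ sin λ·ΔY + cos φ·ΔZ = −(-0.800454)(-0.892681)(610.8) − (-0.800454)(-0.450689)(-342.6) + (0.599394)(-297.9) = -491.41 m.
1° of latitude spans 111100 m, so Δφ = -491.41 / 111100 × 3600 = -15.923″.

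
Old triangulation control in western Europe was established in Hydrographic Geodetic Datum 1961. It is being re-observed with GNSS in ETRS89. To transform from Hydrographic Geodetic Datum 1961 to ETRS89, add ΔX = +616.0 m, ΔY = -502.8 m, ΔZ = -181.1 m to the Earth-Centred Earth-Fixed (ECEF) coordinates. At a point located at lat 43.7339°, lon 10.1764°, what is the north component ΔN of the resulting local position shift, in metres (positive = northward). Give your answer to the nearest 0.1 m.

ΔN = -488.6 m

The local north axis is (−sin φ cos λ, −sin φ sin λ, cos φ), giving ΔN = -419.148 + 61.412 − 130.855 = -488.59 m.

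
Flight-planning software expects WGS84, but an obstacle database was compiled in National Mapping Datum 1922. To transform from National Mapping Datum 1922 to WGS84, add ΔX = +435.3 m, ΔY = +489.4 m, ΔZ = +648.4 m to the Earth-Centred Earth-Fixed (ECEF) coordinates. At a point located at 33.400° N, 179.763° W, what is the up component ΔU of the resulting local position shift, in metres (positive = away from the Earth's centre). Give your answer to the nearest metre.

At φ = 33.400°, λ = -179.763°: sin φ = 0.550481, cos φ = 0.834848, sin λ = -0.004136, cos λ = -0.999991.
ΔU = cos φ cos λ·ΔX + cos φ sin λ·ΔY + sin φ·ΔZ = (0.834848)(-0.999991)(435.3) + (0.834848)(-0.004136)(489.4) + (0.550481)(648.4) = -8.16 m.

ΔU = -8 m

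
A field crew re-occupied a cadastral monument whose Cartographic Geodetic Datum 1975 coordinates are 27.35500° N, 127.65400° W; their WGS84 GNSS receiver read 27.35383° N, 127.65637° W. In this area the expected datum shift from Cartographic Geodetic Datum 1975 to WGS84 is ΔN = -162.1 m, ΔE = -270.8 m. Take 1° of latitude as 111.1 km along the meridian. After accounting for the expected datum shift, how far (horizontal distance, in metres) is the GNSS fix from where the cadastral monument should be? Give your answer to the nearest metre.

Observed coordinate differences: Δφ = -0.00117°, Δλ = -0.00237°.
Converting to metres (1° lat = 111100 m, cos φ = 0.888177): observed ΔN = -130.0 m, observed ΔE = -233.9 m.
Subtracting the expected shift leaves a residual of -130.0 − (-162.1) = 32.1 m north and -233.9 − (-270.8) = 36.9 m east.
Residual distance = √(32.1² + 36.9²) = 48.9 m.

49 m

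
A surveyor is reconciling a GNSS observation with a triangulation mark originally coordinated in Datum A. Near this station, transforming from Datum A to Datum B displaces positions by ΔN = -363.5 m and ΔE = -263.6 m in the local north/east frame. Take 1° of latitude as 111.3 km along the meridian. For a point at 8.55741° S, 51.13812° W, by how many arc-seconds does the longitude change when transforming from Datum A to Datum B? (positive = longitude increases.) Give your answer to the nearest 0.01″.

Δλ = -8.62″

At latitude -8.55741°, cos φ = 0.988867.
1° of longitude at this latitude = 111.3 × cos φ = 110.06 km, so Δλ = -263.6 / 110060.9 = -0.0023950° = -8.622″.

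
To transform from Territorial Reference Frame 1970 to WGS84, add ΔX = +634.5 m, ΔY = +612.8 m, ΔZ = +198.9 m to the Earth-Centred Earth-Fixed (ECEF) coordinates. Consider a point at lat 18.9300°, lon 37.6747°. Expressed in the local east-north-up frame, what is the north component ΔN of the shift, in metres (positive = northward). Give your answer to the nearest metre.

ΔN = -96 m

The local north axis is (−sin φ cos λ, −sin φ sin λ, cos φ), giving ΔN = -162.921 − 121.502 + 188.143 = -96.28 m.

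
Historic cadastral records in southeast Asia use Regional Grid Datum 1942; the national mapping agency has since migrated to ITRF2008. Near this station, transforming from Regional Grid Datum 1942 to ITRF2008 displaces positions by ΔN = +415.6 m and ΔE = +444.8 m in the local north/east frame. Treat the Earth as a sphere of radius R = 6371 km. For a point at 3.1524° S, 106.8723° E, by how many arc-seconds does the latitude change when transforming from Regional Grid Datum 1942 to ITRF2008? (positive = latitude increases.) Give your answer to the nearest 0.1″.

On a sphere of radius R, 1 rad of latitude = R, so Δφ = ΔN / R = 415.6 / 6371000 = 6.5233e-05 rad = 13.455″.

Δφ = 13.5″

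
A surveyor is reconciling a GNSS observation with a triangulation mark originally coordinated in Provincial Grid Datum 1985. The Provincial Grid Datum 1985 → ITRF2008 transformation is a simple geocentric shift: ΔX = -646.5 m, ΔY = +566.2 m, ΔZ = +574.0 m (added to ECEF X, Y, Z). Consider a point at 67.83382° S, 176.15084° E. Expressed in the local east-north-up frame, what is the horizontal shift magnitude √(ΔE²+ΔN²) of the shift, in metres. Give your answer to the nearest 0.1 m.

996.5 m

The local east axis at (φ, λ) is (−sin λ, cos λ, 0), so ΔE = −sin(176.15084°)·(-646.5) + cos(176.15084°)·566.2 = -521.52 m.
The local north axis is (−sin φ cos λ, −sin φ sin λ, cos φ), giving ΔN = 597.369 + 35.200 + 216.567 = 849.14 m.
Horizontal magnitude = √(ΔE² + ΔN²) = √((-521.52)² + 849.14²) = 996.50 m.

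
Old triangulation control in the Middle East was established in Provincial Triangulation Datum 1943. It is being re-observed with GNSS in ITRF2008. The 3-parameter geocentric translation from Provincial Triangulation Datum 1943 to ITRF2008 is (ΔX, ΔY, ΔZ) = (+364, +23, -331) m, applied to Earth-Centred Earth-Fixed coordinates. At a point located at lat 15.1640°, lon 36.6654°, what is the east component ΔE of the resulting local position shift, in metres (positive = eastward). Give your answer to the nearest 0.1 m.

ΔE = -198.9 m

At φ = 15.1640°, λ = 36.6654°: sin φ = 0.261583, cos φ = 0.965181, sin λ = 0.597141, cos λ = 0.802136.
ΔE = −sin λ·ΔX + cos λ·ΔY = −(0.597141)·(364) + (0.802136)·(23) = -198.91 m.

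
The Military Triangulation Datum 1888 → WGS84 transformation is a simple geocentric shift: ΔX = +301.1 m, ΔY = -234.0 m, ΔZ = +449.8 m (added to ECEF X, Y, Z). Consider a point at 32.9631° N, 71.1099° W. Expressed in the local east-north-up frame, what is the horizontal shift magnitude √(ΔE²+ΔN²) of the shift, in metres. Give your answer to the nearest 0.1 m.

The local east axis at (φ, λ) is (−sin λ, cos λ, 0), so ΔE = −sin(-71.1099°)·301.1 + cos(-71.1099°)·(-234.0) = 209.12 m.
The local north axis is (−sin φ cos λ, −sin φ sin λ, cos φ), giving ΔN = -53.040 − 120.462 + 377.392 = 203.89 m.
Horizontal magnitude = √(ΔE² + ΔN²) = √(209.12² + 203.89²) = 292.07 m.

292.1 m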